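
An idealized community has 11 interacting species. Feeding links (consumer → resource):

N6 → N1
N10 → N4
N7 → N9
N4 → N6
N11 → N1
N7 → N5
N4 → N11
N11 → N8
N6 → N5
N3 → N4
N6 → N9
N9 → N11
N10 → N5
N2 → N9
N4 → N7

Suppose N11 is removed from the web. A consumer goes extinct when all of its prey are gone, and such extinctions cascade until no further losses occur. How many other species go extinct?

Remove N11.
Round 1: N9 (all prey gone) → extinct.
Round 2: N2 (all prey gone) → extinct.
No further losses. Total secondary extinctions: 2.

2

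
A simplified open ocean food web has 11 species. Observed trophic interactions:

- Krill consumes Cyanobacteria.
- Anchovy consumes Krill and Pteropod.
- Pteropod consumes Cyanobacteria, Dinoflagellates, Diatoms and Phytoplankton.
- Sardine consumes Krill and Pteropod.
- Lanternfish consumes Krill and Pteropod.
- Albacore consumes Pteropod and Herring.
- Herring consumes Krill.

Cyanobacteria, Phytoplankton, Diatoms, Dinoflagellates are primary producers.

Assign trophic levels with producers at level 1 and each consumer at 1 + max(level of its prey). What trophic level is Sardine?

Cyanobacteria is a producer → level 1.
Pteropod eats Cyanobacteria (level 1); other prey at levels: Phytoplankton 1, Diatoms 1, Dinoflagellates 1 → level 2.
Sardine eats Pteropod (level 2); other prey at levels: Krill 2 → level 3.

Trophic level 3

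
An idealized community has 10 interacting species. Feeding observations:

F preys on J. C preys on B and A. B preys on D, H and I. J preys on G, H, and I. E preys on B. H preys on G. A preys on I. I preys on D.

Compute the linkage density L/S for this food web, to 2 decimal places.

There are L = 13 links among S = 10 species.
L/S = 13/10 = 1.3000 ≈ 1.30.

L/S = 1.30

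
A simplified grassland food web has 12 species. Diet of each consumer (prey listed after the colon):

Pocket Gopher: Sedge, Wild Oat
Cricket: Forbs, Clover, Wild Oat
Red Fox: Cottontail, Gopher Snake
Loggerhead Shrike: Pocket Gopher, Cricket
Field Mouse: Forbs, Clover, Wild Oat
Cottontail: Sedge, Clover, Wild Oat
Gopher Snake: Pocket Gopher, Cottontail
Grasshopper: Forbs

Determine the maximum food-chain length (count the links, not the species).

3 links

One longest chain: Sedge → Pocket Gopher → Gopher Snake → Red Fox.
It has 4 species and 3 links.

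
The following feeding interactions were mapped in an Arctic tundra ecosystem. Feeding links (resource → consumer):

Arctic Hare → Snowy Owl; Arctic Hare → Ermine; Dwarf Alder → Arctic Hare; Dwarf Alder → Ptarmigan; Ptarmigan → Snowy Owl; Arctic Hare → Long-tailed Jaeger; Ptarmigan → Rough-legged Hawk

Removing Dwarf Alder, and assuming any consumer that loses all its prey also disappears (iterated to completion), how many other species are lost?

Remove Dwarf Alder.
Round 1: Ptarmigan (all prey gone), Arctic Hare (all prey gone) → extinct.
Round 2: Long-tailed Jaeger (all prey gone), Snowy Owl (all prey gone), Rough-legged Hawk (all prey gone), Ermine (all prey gone) → extinct.
No further losses. Total secondary extinctions: 6.

6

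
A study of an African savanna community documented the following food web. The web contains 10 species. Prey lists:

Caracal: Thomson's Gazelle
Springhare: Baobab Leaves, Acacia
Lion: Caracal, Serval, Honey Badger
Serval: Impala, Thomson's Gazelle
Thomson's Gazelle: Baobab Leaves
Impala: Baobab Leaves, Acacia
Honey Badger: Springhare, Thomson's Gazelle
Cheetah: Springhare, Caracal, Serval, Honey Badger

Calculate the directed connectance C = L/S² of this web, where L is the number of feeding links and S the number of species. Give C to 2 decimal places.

C = 0.17

The web has S = 10 species and L = 17 feeding links.
C = L / S² = 17 / 100 = 0.1700 ≈ 0.17.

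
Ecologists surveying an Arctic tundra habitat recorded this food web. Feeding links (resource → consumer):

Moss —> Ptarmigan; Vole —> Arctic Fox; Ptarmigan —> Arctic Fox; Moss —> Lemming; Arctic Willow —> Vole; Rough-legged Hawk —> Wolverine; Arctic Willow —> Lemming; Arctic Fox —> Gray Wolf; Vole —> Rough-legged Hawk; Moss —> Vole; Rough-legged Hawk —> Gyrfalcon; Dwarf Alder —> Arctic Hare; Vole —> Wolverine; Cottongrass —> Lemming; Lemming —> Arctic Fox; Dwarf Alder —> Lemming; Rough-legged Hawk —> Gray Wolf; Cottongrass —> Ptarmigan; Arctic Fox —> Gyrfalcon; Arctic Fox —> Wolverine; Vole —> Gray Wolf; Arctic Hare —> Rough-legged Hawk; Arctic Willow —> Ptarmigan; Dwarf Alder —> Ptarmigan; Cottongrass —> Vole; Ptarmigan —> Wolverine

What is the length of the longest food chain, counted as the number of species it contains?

4 species

One longest chain: Cottongrass → Lemming → Arctic Fox → Gyrfalcon.
It has 4 species and 3 links.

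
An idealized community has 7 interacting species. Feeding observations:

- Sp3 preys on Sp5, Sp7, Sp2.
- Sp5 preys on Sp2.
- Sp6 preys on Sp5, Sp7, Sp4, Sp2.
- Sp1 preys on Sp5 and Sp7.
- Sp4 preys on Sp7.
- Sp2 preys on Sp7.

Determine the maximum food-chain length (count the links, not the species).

3 links

One longest chain: Sp7 → Sp2 → Sp5 → Sp6.
It has 4 species and 3 links.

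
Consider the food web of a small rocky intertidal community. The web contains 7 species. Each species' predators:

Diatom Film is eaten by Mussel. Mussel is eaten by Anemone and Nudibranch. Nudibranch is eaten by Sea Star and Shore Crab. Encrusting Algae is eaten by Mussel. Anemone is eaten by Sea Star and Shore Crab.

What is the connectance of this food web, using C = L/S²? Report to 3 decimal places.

The web has S = 7 species and L = 8 feeding links.
C = L / S² = 8 / 49 = 0.1633 ≈ 0.163.

C = 0.163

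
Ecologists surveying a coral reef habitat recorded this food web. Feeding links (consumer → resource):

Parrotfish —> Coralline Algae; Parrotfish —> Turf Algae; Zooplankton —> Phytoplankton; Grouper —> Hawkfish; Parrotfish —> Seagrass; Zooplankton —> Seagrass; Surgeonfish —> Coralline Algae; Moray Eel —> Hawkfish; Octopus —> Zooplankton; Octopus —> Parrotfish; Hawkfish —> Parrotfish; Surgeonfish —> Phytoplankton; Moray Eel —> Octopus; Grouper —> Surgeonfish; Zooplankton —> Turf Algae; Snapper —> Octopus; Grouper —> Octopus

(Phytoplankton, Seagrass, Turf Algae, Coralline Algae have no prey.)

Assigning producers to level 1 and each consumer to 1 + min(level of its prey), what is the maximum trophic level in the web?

Producers (level 1): Phytoplankton, Seagrass, Turf Algae, Coralline Algae.
Following each consumer down to its lowest-level prey: Seagrass → Parrotfish → Octopus → Snapper (levels 1 through 4).
All prey of Snapper (Octopus 3) are at level 3 or above, so Snapper is at level 1 + 3 = 4.
Every consumer has at least one prey at level 3 or below, so none exceeds level 4.

4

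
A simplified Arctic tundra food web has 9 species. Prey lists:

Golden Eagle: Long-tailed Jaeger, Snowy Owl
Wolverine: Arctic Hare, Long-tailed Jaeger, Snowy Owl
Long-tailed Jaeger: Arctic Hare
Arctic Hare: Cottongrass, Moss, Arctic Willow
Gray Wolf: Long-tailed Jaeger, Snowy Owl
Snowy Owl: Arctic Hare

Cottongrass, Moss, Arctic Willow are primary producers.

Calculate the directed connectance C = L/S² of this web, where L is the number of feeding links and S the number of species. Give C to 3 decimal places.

C = 0.148

The web has S = 9 species and L = 12 feeding links.
C = L / S² = 12 / 81 = 0.1481 ≈ 0.148.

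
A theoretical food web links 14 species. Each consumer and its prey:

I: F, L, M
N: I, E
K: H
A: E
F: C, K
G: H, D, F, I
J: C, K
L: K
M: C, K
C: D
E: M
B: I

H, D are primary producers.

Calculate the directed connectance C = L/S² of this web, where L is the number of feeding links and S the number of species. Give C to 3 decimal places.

C = 0.107

The web has S = 14 species and L = 21 feeding links.
C = L / S² = 21 / 196 = 0.1071 ≈ 0.107.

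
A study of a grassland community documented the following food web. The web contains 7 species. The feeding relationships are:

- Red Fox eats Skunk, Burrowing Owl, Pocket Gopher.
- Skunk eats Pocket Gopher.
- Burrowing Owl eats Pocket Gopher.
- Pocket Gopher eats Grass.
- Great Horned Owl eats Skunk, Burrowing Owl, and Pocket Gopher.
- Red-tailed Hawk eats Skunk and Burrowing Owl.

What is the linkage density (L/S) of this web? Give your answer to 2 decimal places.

L/S = 1.57

There are L = 11 links among S = 7 species.
L/S = 11/7 = 1.5714 ≈ 1.57.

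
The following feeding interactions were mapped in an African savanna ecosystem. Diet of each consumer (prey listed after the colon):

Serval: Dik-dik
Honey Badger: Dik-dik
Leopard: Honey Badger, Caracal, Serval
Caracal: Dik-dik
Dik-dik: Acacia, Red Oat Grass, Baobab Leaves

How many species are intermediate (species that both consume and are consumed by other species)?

Intermediate species (has both prey and predators): Dik-dik, Honey Badger, Caracal, Serval.
Count: 4.

4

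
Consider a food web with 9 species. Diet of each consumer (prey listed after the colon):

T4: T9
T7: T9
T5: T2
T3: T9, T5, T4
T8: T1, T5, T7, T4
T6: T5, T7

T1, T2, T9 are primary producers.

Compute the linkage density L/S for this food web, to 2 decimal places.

L/S = 1.33

There are L = 12 links among S = 9 species.
L/S = 12/9 = 1.3333 ≈ 1.33.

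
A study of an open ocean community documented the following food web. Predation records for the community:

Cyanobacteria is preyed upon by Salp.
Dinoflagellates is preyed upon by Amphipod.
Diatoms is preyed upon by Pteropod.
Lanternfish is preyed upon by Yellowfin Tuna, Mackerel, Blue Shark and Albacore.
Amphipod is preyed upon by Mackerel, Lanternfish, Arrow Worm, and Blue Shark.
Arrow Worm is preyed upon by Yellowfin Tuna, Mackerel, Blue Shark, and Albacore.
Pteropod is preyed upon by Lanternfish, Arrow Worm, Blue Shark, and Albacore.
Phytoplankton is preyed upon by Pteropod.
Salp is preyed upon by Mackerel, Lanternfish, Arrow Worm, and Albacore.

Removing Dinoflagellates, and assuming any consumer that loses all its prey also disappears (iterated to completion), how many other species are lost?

Remove Dinoflagellates.
Round 1: Amphipod (all prey gone) → extinct.
No further losses. Total secondary extinctions: 1.

1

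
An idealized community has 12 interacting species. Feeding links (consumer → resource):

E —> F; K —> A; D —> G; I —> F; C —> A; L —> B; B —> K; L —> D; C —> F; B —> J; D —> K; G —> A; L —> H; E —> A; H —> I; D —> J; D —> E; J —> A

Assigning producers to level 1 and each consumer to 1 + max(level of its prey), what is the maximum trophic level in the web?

Producers (level 1): F, A.
A → K → B → L gives L level 4.
No species has a prey at level 4, so no species reaches level 5.

4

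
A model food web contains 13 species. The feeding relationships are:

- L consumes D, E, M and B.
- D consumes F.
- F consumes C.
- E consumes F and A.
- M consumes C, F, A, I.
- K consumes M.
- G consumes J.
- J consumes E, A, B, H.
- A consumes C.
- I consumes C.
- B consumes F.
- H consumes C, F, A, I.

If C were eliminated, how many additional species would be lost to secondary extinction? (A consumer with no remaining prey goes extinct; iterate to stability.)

12

Remove C.
Round 1: F (all prey gone), I (all prey gone), A (all prey gone) → extinct.
Round 2: D (all prey gone), M (all prey gone), B (all prey gone), H (all prey gone), E (all prey gone) → extinct.
Round 3: L (all prey gone), K (all prey gone), J (all prey gone) → extinct.
Round 4: G (all prey gone) → extinct.
No further losses. Total secondary extinctions: 12.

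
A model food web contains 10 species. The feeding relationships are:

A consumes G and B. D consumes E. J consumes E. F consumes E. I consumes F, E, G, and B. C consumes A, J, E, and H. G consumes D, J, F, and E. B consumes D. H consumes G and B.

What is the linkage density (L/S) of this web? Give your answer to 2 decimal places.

There are L = 20 links among S = 10 species.
L/S = 20/10 = 2.0000 ≈ 2.00.

L/S = 2.00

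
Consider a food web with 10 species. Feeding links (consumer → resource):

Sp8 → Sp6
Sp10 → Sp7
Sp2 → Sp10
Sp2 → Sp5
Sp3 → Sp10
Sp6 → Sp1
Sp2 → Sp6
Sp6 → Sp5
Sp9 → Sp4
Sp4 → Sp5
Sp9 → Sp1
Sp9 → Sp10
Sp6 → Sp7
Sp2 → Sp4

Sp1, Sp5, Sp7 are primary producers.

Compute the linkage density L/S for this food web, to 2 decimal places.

L/S = 1.40

There are L = 14 links among S = 10 species.
L/S = 14/10 = 1.4000 ≈ 1.40.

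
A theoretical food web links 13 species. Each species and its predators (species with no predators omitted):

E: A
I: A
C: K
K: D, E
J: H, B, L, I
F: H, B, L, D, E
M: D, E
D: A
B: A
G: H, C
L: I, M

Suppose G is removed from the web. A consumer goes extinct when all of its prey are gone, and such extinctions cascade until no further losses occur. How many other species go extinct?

2

Remove G.
Round 1: C (all prey gone) → extinct.
Round 2: K (all prey gone) → extinct.
No further losses. Total secondary extinctions: 2.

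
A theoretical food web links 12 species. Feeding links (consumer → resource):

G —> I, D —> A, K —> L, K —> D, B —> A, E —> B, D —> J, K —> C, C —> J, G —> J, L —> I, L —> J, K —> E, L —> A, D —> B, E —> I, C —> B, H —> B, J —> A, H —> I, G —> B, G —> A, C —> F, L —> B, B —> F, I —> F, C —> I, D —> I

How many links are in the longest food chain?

One longest chain: F → B → C → K.
It has 4 species and 3 links.

3 links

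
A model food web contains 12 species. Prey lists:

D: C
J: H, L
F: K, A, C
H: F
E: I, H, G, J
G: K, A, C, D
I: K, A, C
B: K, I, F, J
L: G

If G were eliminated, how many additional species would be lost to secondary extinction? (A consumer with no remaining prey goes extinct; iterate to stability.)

Remove G.
Round 1: L (all prey gone) → extinct.
No further losses. Total secondary extinctions: 1.

1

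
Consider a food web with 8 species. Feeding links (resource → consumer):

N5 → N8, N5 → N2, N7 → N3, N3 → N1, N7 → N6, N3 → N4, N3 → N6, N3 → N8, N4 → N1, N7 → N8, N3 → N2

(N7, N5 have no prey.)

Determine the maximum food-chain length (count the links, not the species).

3 links

One longest chain: N7 → N3 → N4 → N1.
It has 4 species and 3 links.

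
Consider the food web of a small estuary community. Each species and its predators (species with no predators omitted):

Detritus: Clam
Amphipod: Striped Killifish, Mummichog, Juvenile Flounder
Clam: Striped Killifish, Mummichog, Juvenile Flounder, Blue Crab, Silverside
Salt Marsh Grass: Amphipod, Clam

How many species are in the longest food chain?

One longest chain: Salt Marsh Grass → Amphipod → Striped Killifish.
It has 3 species and 2 links.

3 species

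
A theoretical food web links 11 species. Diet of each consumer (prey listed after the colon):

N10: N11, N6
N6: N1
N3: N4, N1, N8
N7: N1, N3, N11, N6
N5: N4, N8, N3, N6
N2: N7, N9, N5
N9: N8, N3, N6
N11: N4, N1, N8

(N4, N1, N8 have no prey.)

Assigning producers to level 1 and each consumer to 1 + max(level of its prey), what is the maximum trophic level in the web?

4

Producers (level 1): N4, N1, N8.
N4 → N3 → N9 → N2 gives N2 level 4.
No species has a prey at level 4, so no species reaches level 5.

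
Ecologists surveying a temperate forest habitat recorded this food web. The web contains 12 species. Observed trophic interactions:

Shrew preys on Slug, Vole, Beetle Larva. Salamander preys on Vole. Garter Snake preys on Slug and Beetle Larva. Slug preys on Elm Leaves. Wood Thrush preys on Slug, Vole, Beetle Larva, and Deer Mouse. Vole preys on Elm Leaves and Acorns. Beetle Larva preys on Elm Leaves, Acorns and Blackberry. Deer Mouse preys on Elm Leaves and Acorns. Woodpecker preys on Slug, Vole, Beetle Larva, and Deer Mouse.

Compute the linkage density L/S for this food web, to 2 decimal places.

L/S = 1.83

There are L = 22 links among S = 12 species.
L/S = 22/12 = 1.8333 ≈ 1.83.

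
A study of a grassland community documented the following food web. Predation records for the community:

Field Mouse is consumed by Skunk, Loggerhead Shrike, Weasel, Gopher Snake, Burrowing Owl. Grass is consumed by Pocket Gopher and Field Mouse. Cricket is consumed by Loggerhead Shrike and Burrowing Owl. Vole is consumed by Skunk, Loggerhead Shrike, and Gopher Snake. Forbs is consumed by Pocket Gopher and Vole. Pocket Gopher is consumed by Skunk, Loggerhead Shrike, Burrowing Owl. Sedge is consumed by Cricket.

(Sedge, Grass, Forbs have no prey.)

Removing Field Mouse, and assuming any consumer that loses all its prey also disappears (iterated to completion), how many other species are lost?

Remove Field Mouse.
Round 1: Weasel (all prey gone) → extinct.
No further losses. Total secondary extinctions: 1.

1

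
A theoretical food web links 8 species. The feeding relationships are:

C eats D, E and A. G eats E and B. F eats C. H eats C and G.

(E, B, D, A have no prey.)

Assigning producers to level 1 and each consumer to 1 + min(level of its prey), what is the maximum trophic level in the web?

3

Producers (level 1): E, B, D, A.
Following each consumer down to its lowest-level prey: E → G → H (levels 1 through 3).
All prey of H (G 2, C 2) are at level 2 or above, so H is at level 1 + 2 = 3.
Every consumer has at least one prey at level 2 or below, so none exceeds level 3.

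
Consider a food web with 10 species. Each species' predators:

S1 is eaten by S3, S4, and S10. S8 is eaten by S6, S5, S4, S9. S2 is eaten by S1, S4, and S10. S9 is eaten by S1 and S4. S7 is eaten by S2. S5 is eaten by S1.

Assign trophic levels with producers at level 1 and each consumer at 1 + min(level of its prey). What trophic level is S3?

S7 is a producer → level 1.
S2 eats S7 → level 2.
S1 eats S2 → level 3.
S3 eats S1 → level 4.
No prey of S3 is below level 3, so 4 is the minimum.

Trophic level 4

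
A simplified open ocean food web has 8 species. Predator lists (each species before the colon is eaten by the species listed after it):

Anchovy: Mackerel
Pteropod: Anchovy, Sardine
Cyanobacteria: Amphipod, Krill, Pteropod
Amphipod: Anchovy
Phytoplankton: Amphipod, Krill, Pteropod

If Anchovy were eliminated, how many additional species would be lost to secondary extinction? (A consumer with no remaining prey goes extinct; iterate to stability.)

Remove Anchovy.
Round 1: Mackerel (all prey gone) → extinct.
No further losses. Total secondary extinctions: 1.

1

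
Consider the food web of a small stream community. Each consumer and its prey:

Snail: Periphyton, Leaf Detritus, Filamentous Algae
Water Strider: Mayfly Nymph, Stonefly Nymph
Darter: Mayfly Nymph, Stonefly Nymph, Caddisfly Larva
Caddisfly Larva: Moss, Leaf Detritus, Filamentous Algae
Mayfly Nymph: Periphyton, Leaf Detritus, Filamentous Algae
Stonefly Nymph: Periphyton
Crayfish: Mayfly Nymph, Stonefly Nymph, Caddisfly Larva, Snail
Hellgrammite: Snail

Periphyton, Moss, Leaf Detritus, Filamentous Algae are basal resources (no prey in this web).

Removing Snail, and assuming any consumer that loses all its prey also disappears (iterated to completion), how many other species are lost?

1

Remove Snail.
Round 1: Hellgrammite (all prey gone) → extinct.
No further losses. Total secondary extinctions: 1.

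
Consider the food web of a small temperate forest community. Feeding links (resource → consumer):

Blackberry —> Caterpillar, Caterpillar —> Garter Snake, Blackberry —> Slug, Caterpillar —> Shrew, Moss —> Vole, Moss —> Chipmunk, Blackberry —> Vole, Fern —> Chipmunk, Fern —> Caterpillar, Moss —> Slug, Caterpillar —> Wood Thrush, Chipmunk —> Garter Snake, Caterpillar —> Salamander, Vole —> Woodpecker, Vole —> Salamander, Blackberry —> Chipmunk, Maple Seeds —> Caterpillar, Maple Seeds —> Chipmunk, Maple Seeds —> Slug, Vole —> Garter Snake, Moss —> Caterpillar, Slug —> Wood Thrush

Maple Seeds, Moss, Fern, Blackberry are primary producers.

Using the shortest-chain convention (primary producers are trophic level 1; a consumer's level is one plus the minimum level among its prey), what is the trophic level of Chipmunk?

Maple Seeds is a producer → level 1.
Chipmunk eats Maple Seeds → level 2.

Trophic level 2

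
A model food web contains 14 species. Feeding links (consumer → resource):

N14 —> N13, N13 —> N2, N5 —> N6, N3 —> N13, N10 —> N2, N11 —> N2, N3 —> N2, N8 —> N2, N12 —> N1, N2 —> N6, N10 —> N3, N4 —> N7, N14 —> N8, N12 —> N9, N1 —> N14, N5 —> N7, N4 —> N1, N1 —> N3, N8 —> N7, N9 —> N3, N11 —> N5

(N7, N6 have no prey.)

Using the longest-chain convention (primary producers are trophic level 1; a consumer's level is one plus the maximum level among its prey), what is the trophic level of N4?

N6 is a producer → level 1.
N2 eats N6 → level 2.
N13 eats N2 → level 3.
N3 eats N13 (level 3); other prey at levels: N2 2 → level 4.
N1 eats N3 (level 4); other prey at levels: N14 4 → level 5.
N4 eats N1 (level 5); other prey at levels: N7 1 → level 6.

Trophic level 6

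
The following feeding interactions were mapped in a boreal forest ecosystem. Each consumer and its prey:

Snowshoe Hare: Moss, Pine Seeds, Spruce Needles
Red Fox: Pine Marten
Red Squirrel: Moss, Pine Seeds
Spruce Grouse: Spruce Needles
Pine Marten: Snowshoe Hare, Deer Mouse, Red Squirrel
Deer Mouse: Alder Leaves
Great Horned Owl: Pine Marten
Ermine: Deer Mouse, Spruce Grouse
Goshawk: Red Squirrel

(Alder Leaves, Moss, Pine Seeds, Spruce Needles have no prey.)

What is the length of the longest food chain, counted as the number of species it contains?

One longest chain: Moss → Snowshoe Hare → Pine Marten → Great Horned Owl.
It has 4 species and 3 links.

4 species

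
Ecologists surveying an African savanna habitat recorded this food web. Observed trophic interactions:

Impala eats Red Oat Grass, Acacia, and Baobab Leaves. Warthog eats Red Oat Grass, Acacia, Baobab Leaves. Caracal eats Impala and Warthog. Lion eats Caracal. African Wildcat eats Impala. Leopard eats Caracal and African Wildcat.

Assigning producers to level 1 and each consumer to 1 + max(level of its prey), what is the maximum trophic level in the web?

Producers (level 1): Red Oat Grass, Baobab Leaves, Acacia.
Red Oat Grass → Warthog → Caracal → Lion gives Lion level 4.
No species has a prey at level 4, so no species reaches level 5.

4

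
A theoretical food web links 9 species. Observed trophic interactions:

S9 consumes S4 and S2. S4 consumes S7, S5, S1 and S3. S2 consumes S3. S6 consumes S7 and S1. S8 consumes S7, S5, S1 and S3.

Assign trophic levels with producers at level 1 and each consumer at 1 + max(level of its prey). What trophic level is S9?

S1 is a producer → level 1.
S4 eats S1 (level 1); other prey at levels: S5 1, S7 1, S3 1 → level 2.
S9 eats S4 (level 2); other prey at levels: S2 2 → level 3.

Trophic level 3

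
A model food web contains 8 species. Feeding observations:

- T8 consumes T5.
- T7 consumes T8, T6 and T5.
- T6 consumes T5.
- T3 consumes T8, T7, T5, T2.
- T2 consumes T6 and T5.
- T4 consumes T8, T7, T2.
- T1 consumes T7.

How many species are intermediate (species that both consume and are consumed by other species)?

Intermediate species (has both prey and predators): T6, T8, T2, T7.
Count: 4.

4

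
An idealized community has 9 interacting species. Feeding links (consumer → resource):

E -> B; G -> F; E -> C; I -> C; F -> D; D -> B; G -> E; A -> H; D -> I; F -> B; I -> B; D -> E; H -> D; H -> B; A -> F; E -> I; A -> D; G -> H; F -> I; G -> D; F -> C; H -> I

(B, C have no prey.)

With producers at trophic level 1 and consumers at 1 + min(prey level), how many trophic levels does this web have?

3

Producers (level 1): B, C.
Following each consumer down to its lowest-level prey: B → E → G (levels 1 through 3).
All prey of G (E 2, D 2, H 2, F 2) are at level 2 or above, so G is at level 1 + 2 = 3.
Every consumer has at least one prey at level 2 or below, so none exceeds level 3.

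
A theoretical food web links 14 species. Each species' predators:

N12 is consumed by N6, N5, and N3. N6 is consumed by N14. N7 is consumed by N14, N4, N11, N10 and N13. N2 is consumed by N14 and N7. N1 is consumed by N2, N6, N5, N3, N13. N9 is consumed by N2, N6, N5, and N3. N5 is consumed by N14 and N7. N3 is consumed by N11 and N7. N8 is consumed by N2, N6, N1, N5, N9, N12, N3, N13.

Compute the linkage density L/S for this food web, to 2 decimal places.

L/S = 2.29

There are L = 32 links among S = 14 species.
L/S = 32/14 = 2.2857 ≈ 2.29.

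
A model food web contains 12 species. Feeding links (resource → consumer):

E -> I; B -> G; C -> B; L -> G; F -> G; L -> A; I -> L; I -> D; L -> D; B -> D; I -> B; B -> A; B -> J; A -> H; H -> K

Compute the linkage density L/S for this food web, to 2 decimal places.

L/S = 1.25

There are L = 15 links among S = 12 species.
L/S = 15/12 = 1.2500 ≈ 1.25.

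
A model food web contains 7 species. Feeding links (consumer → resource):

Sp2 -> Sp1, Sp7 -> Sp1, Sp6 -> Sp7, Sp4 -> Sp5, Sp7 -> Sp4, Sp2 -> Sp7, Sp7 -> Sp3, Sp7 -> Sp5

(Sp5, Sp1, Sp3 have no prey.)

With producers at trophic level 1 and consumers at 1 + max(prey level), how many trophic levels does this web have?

4

Producers (level 1): Sp5, Sp1, Sp3.
Sp5 → Sp4 → Sp7 → Sp6 gives Sp6 level 4.
No species has a prey at level 4, so no species reaches level 5.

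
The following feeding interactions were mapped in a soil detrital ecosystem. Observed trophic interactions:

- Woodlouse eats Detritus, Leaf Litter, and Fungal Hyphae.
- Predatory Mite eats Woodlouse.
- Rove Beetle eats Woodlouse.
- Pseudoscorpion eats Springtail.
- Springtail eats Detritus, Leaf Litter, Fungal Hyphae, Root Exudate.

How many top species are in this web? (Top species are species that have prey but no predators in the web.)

Top species (has prey, but nothing eats it): Predatory Mite, Pseudoscorpion, Rove Beetle.
Count: 3.

3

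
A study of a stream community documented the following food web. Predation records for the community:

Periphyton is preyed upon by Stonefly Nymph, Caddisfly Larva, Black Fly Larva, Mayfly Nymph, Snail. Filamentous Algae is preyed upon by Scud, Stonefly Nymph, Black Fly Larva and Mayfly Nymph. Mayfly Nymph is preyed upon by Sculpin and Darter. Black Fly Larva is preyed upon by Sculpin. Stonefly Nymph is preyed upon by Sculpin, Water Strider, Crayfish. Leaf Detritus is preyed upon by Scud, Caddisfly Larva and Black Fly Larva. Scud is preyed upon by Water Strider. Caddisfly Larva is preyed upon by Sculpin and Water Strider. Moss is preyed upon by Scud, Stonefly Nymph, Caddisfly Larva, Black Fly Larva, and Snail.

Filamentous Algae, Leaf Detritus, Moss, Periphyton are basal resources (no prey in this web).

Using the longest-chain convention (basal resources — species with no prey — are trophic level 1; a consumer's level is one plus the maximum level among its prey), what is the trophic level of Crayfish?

Filamentous Algae has no prey (basal) → level 1.
Stonefly Nymph eats Filamentous Algae (level 1); other prey at levels: Moss 1, Periphyton 1 → level 2.
Crayfish eats Stonefly Nymph → level 3.

Trophic level 3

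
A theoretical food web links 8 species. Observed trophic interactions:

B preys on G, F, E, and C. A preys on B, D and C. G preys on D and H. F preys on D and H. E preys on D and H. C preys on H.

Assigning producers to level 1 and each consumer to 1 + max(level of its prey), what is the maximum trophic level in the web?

4

Producers (level 1): H, D.
H → F → B → A gives A level 4.
No species has a prey at level 4, so no species reaches level 5.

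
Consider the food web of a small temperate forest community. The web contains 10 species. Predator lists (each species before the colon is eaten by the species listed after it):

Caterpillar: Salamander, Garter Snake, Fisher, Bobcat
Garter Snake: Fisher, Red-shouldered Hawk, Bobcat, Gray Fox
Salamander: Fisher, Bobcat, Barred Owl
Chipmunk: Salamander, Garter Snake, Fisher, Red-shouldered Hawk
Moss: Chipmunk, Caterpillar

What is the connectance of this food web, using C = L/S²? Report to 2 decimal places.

The web has S = 10 species and L = 17 feeding links.
C = L / S² = 17 / 100 = 0.1700 ≈ 0.17.

C = 0.17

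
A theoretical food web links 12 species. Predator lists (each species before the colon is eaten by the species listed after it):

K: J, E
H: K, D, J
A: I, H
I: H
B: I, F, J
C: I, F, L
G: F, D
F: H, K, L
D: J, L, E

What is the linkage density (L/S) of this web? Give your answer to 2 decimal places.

L/S = 1.83

There are L = 22 links among S = 12 species.
L/S = 22/12 = 1.8333 ≈ 1.83.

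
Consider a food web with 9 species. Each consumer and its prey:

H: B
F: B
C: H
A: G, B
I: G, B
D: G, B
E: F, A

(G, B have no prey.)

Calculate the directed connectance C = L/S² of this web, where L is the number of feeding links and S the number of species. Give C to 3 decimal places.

C = 0.136

The web has S = 9 species and L = 11 feeding links.
C = L / S² = 11 / 81 = 0.1358 ≈ 0.136.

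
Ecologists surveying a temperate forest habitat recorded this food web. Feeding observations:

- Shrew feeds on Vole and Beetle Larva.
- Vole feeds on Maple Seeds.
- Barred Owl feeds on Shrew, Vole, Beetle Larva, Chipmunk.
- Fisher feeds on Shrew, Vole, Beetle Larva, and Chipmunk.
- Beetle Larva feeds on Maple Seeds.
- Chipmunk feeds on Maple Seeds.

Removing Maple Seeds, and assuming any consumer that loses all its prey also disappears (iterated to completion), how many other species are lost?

6

Remove Maple Seeds.
Round 1: Chipmunk (all prey gone), Beetle Larva (all prey gone), Vole (all prey gone) → extinct.
Round 2: Shrew (all prey gone) → extinct.
Round 3: Barred Owl (all prey gone), Fisher (all prey gone) → extinct.
No further losses. Total secondary extinctions: 6.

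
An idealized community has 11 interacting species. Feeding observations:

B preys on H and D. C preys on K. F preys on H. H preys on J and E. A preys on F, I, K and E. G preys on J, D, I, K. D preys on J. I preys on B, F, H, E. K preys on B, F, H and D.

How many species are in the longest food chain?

5 species

One longest chain: E → H → F → I → G.
It has 5 species and 4 links.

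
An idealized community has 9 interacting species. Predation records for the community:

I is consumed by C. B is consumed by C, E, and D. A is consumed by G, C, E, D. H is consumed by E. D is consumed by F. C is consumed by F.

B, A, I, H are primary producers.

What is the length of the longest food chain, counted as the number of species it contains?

One longest chain: B → C → F.
It has 3 species and 2 links.

3 species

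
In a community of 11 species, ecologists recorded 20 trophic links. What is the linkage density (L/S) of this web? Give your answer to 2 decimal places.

L/S = 1.82

There are L = 20 links among S = 11 species.
L/S = 20/11 = 1.8182 ≈ 1.82.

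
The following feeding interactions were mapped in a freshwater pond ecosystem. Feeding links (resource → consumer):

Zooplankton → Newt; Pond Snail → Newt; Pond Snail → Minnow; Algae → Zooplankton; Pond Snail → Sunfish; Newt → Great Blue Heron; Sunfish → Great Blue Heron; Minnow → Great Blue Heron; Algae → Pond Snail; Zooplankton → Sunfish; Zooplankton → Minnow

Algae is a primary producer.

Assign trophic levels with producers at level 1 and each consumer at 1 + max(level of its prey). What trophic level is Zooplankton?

Algae is a producer → level 1.
Zooplankton eats Algae → level 2.

Trophic level 2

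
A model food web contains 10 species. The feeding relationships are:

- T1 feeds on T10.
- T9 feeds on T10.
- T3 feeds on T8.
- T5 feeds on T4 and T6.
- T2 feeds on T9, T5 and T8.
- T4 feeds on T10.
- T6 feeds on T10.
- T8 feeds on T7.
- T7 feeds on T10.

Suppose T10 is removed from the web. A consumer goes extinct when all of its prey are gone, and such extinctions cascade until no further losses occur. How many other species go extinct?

9

Remove T10.
Round 1: T1 (all prey gone), T9 (all prey gone), T4 (all prey gone), T7 (all prey gone), T6 (all prey gone) → extinct.
Round 2: T8 (all prey gone), T5 (all prey gone) → extinct.
Round 3: T3 (all prey gone), T2 (all prey gone) → extinct.
No further losses. Total secondary extinctions: 9.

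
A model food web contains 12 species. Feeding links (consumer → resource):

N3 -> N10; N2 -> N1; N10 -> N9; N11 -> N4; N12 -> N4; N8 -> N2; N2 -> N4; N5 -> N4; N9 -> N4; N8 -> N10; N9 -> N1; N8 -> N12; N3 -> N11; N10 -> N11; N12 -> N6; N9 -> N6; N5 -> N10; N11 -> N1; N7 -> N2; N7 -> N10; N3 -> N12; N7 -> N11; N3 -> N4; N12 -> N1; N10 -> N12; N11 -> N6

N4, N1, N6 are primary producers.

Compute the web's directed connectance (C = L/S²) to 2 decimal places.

C = 0.18

The web has S = 12 species and L = 26 feeding links.
C = L / S² = 26 / 144 = 0.1806 ≈ 0.18.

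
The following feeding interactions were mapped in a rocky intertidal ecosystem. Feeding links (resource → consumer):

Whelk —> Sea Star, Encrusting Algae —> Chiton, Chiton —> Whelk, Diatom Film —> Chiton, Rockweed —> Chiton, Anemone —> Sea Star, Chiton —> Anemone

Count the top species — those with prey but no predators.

Top species (has prey, but nothing eats it): Sea Star.
Count: 1.

1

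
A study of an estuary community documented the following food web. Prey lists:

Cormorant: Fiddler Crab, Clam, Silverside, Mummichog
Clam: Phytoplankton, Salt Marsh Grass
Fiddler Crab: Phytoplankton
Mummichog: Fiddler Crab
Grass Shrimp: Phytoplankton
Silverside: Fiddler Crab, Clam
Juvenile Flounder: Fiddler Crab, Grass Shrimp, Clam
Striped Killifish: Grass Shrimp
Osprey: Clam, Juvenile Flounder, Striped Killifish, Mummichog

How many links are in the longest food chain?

3 links

One longest chain: Phytoplankton → Fiddler Crab → Mummichog → Cormorant.
It has 4 species and 3 links.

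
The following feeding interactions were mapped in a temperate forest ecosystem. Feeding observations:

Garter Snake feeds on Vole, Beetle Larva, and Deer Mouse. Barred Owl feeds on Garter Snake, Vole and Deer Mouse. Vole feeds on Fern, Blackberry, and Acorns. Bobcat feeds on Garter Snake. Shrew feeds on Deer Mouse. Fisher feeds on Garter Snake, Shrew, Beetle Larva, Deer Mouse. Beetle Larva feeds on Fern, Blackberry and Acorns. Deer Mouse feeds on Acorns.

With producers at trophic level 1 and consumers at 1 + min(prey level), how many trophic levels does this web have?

Producers (level 1): Acorns, Blackberry, Fern.
Following each consumer down to its lowest-level prey: Acorns → Deer Mouse → Garter Snake → Bobcat (levels 1 through 4).
All prey of Bobcat (Garter Snake 3) are at level 3 or above, so Bobcat is at level 1 + 3 = 4.
Every consumer has at least one prey at level 3 or below, so none exceeds level 4.

4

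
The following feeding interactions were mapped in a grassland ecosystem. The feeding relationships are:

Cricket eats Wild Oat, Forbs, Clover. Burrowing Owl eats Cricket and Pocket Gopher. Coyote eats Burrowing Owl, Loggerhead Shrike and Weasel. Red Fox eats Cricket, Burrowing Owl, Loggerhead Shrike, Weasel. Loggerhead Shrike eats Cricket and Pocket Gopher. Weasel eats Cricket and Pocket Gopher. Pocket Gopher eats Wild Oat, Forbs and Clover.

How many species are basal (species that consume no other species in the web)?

Basal species (no prey listed): Clover, Wild Oat, Forbs.
Count: 3.

3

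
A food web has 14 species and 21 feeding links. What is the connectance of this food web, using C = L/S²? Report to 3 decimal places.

C = 0.107

The web has S = 14 species and L = 21 feeding links.
C = L / S² = 21 / 196 = 0.1071 ≈ 0.107.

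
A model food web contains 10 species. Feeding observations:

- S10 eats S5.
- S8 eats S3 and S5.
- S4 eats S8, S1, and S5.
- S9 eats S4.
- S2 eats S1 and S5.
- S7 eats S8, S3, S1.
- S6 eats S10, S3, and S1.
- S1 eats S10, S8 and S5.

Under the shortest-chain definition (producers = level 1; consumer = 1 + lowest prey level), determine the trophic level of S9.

S5 is a producer → level 1.
S4 eats S5 → level 2.
S9 eats S4 → level 3.
No prey of S9 is below level 2, so 3 is the minimum.

Trophic level 3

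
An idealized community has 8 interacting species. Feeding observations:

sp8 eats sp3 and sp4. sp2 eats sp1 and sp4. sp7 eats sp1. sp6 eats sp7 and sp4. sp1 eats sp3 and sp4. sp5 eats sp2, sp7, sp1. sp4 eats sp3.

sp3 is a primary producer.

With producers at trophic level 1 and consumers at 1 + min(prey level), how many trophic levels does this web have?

3

Producers (level 1): sp3.
Following each consumer down to its lowest-level prey: sp3 → sp4 → sp2 (levels 1 through 3).
All prey of sp2 (sp4 2, sp1 2) are at level 2 or above, so sp2 is at level 1 + 2 = 3.
Every consumer has at least one prey at level 2 or below, so none exceeds level 3.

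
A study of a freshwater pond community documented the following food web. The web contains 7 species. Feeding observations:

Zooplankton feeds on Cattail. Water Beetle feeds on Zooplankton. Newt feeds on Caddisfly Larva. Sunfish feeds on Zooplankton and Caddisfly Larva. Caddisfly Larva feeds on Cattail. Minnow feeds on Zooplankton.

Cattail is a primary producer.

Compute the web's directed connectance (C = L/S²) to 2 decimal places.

The web has S = 7 species and L = 7 feeding links.
C = L / S² = 7 / 49 = 0.1429 ≈ 0.14.

C = 0.14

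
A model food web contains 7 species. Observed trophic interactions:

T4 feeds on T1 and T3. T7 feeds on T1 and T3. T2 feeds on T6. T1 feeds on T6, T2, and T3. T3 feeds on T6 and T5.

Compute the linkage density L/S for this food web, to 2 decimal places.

There are L = 10 links among S = 7 species.
L/S = 10/7 = 1.4286 ≈ 1.43.

L/S = 1.43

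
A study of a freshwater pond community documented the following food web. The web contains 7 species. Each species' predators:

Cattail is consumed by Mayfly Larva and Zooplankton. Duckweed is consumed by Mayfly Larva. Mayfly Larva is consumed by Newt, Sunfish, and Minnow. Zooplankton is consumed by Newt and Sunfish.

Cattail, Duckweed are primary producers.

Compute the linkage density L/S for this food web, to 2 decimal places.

There are L = 8 links among S = 7 species.
L/S = 8/7 = 1.1429 ≈ 1.14.

L/S = 1.14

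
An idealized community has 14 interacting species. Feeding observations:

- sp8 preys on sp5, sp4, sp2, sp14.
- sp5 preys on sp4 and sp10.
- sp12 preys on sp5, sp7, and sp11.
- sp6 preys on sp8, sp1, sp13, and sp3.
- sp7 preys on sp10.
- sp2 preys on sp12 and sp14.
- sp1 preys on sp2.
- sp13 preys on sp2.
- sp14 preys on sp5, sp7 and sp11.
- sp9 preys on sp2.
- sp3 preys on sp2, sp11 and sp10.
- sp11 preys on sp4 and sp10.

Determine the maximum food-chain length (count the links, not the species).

5 links

One longest chain: sp10 → sp7 → sp12 → sp2 → sp3 → sp6.
It has 6 species and 5 links.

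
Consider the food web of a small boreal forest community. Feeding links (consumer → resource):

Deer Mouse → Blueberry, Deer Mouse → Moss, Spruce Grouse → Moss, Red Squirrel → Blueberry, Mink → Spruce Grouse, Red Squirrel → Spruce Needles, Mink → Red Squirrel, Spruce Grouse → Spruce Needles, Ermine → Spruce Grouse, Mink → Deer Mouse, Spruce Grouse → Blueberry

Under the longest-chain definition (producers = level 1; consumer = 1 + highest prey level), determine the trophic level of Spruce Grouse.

Moss is a producer → level 1.
Spruce Grouse eats Moss (level 1); other prey at levels: Blueberry 1, Spruce Needles 1 → level 2.

Trophic level 2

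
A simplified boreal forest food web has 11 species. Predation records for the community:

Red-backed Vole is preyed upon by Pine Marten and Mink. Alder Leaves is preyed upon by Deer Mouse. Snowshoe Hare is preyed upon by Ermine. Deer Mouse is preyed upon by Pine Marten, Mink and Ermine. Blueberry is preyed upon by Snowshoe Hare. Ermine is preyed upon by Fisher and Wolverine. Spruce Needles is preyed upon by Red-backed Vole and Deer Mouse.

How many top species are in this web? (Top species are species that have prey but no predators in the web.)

4

Top species (has prey, but nothing eats it): Pine Marten, Mink, Fisher, Wolverine.
Count: 4.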